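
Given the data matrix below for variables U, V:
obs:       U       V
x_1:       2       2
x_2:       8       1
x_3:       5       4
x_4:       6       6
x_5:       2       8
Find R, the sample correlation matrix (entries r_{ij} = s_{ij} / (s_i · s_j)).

Step 1 — column means:
  mean(U) = (2 + 8 + 5 + 6 + 2) / 5 = 23/5 = 4.6
  mean(V) = (2 + 1 + 4 + 6 + 8) / 5 = 21/5 = 4.2

Step 2 — sample variances and covariances s[i,j] = (1/(n-1)) · Σ_k (x_{k,i} - mean_i) · (x_{k,j} - mean_j), with n-1 = 4:
  s[U,U] = ((-2.6)·(-2.6) + (3.4)·(3.4) + (0.4)·(0.4) + (1.4)·(1.4) + (-2.6)·(-2.6)) / 4 = 27.2/4 = 6.8
  s[U,V] = ((-2.6)·(-2.2) + (3.4)·(-3.2) + (0.4)·(-0.2) + (1.4)·(1.8) + (-2.6)·(3.8)) / 4 = -12.6/4 = -3.15
  s[V,V] = ((-2.2)·(-2.2) + (-3.2)·(-3.2) + (-0.2)·(-0.2) + (1.8)·(1.8) + (3.8)·(3.8)) / 4 = 32.8/4 = 8.2
  Sample standard deviations s_i = √(s[i,i]):
  s(U) = √(6.8) = 2.6077
  s(V) = √(8.2) = 2.8636

Step 3 — r_{ij} = s_{ij} / (s_i · s_j):
  r[U,U] = 1 (diagonal).
  r[U,V] = -3.15 / (2.6077 · 2.8636) = -3.15 / 7.4673 = -0.4218
  r[V,V] = 1 (diagonal).

R is symmetric with unit diagonal. Assembling:

R = [[1, -0.4218],
 [-0.4218, 1]]


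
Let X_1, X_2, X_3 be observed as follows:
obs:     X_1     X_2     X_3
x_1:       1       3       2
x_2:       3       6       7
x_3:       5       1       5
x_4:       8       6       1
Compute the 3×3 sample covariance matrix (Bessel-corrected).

Step 1 — column means:
  mean(X_1) = (1 + 3 + 5 + 8) / 4 = 17/4 = 4.25
  mean(X_2) = (3 + 6 + 1 + 6) / 4 = 16/4 = 4
  mean(X_3) = (2 + 7 + 5 + 1) / 4 = 15/4 = 3.75

Step 2 — sample covariance S[i,j] = (1/(n-1)) · Σ_k (x_{k,i} - mean_i) · (x_{k,j} - mean_j), with n-1 = 3.
  S[X_1,X_1] = ((-3.25)·(-3.25) + (-1.25)·(-1.25) + (0.75)·(0.75) + (3.75)·(3.75)) / 3 = 26.75/3 = 8.9167
  S[X_1,X_2] = ((-3.25)·(-1) + (-1.25)·(2) + (0.75)·(-3) + (3.75)·(2)) / 3 = 6/3 = 2
  S[X_1,X_3] = ((-3.25)·(-1.75) + (-1.25)·(3.25) + (0.75)·(1.25) + (3.75)·(-2.75)) / 3 = -7.75/3 = -2.5833
  S[X_2,X_2] = ((-1)·(-1) + (2)·(2) + (-3)·(-3) + (2)·(2)) / 3 = 18/3 = 6
  S[X_2,X_3] = ((-1)·(-1.75) + (2)·(3.25) + (-3)·(1.25) + (2)·(-2.75)) / 3 = -1/3 = -0.3333
  S[X_3,X_3] = ((-1.75)·(-1.75) + (3.25)·(3.25) + (1.25)·(1.25) + (-2.75)·(-2.75)) / 3 = 22.75/3 = 7.5833

S is symmetric (S[j,i] = S[i,j]). Assembling:

S = [[8.9167, 2, -2.5833],
 [2, 6, -0.3333],
 [-2.5833, -0.3333, 7.5833]]


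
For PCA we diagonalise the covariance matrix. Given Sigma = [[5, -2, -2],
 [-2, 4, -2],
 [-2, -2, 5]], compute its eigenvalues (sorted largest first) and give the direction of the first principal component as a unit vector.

Step 1 — characteristic polynomial p(λ) = det(λI - Sigma) = λ³ - tr·λ² + c_1·λ - det, where tr = trace, c_1 = sum of the principal 2×2 minors, det = det(Sigma):
  tr = 5 + 4 + 5 = 14,
  c_1 = (5·4 - (-2)²) + (5·5 - (-2)²) + (4·5 - (-2)²) = 16 + 21 + 16 = 53,
  det = 5·(4·5 - (-2)²) - (-2)·((-2)·5 - (-2)·(-2)) + (-2)·((-2)·(-2) - 4·(-2)) = 5·(16) - (-2)·(-14) + (-2)·(12) = 28.
  So p(λ) = λ³ - 14λ² + 53λ - 28.
Step 2 — look for an integer root (rational root theorem: any rational root is an integer divisor of 28). Testing λ = 7:
  p(7) = 343 - 686 + 371 - 28 = 0  ✓
  Dividing out (λ - 7): p(λ) = (λ - 7)(λ² - 7λ + 4).
Step 3 — remaining eigenvalues from the quadratic λ² - 7λ + 4 = 0:
  Δ = 7² - 4·4 = 49 - 16 = 33,  λ = (7 ± √33)/2 = (7 ± 5.7446)/2 ≈ 6.3723 or 0.6277.
  Sorted: λ_1 = 7,  λ_2 = 6.3723,  λ_3 = 0.6277  (check: sum = 14 = tr ✓).

Step 4 — unit eigenvector for λ_1 = 7: v spans the null space of (Sigma - λ_1 I), whose rows are
  r_1 = (-2, -2, -2),  r_2 = (-2, -3, -2),  r_3 = (-2, -2, -2).
  v is orthogonal to every row, so take v ∝ r_1 × r_2 = ((-2)·(-2) - (-2)·(-3), (-2)·(-2) - (-2)·(-2), (-2)·(-3) - (-2)·(-2)) = (-2, 0, 2).
  Rescale (divide by 2; multiply by -1 so the first nonzero entry is positive): u = (1, 0, -1).
  ||u|| = √((1)² + (0)² + (-1)²) = √(2) ≈ 1.4142,  v_1 = u/||u|| ≈ (0.7071, 0, -0.7071) (||v_1|| = 1).

λ_1 = 7,  λ_2 = 6.3723,  λ_3 = 0.6277;  v_1 ≈ (0.7071, 0, -0.7071)


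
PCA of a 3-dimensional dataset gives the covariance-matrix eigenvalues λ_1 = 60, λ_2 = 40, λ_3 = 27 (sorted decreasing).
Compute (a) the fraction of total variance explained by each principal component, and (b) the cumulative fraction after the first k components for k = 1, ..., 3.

Step 1 — total variance = trace(Sigma) = Σ λ_i = 60 + 40 + 27 = 127.

Step 2 — fraction explained by component i = λ_i / Σ λ:
  PC1: 60/127 = 0.4724
  PC2: 40/127 = 0.315
  PC3: 27/127 = 0.2126

Step 3 — cumulative fraction after k components = (λ_1 + ... + λ_k) / Σ λ:
  k = 1: 60/127 = 0.4724
  k = 2: (60 + 40)/127 = 100/127 = 0.7874
  k = 3: (60 + 40 + 27)/127 = 127/127 = 1

Summary (fraction, with percent):

explained: PC1 0.4724 (47.24%), PC2 0.315 (31.5%), PC3 0.2126 (21.26%);  cumulative: 0.4724, 0.7874, 1


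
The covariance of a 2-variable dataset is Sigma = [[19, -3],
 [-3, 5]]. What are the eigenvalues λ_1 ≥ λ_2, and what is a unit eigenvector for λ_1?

Step 1 — characteristic polynomial of 2×2 Sigma:
  det(Sigma - λI) = λ² - trace · λ + det = 0.
  trace = 19 + 5 = 24, det = 19·5 - (-3)² = 86.
Step 2 — discriminant:
  Δ = trace² - 4·det = 576 - 344 = 232.
Step 3 — eigenvalues:
  λ = (trace ± √Δ)/2 = (24 ± 15.2315)/2,
  λ_1 = 19.6158,  λ_2 = 4.3842.

Step 4 — unit eigenvector for λ_1: solve (Sigma - λ_1 I)v = 0. First row:
  (19 - 19.6158)·v_x + (-3)·v_y = 0, i.e. (-0.6158)·v_x + (-3)·v_y = 0,
  so v ∝ (b, λ_1 - a) = (-3, 0.6158); multiply by -1 so the first entry is positive: u = (3, -0.6158).
  ||u|| = √((3)² + (-0.6158)²) = √(9.3792) ≈ 3.0625,
  v_1 = u/||u|| ≈ (0.9796, -0.2011) (||v_1|| = 1).

λ_1 = 19.6158,  λ_2 = 4.3842;  v_1 ≈ (0.9796, -0.2011)


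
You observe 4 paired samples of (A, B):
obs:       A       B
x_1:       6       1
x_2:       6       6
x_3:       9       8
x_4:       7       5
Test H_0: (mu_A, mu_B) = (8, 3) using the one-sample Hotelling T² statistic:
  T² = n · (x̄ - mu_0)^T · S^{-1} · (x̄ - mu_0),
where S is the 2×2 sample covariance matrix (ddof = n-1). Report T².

Step 1 — sample mean vector:
  mean(A) = (6 + 6 + 9 + 7) / 4 = 28/4 = 7
  mean(B) = (1 + 6 + 8 + 5) / 4 = 20/4 = 5
  x̄ = (7, 5),  deviation x̄ - mu_0 = (7, 5) - (8, 3) = (-1, 2).

Step 2 — sample covariance matrix, S[i,j] = (1/(n-1)) · Σ_k (x_{k,i} - mean_i) · (x_{k,j} - mean_j), divisor n-1 = 3:
  S[A,A] = ((-1)·(-1) + (-1)·(-1) + (2)·(2) + (0)·(0)) / 3 = 6/3 = 2
  S[A,B] = ((-1)·(-4) + (-1)·(1) + (2)·(3) + (0)·(0)) / 3 = 9/3 = 3
  S[B,B] = ((-4)·(-4) + (1)·(1) + (3)·(3) + (0)·(0)) / 3 = 26/3 = 8.6667
  S = [[2, 3],
 [3, 8.6667]].

Step 3 — invert S. det(S) = 2·8.6667 - (3)² = 8.3333.
  S^{-1} = (1/det) · [[d, -b], [-b, a]] = [[1.04, -0.36],
 [-0.36, 0.24]].

Step 4 — quadratic form (x̄ - mu_0)^T · S^{-1} · (x̄ - mu_0):
  S^{-1} · (x̄ - mu_0) = (-1.76, 0.84),
  (x̄ - mu_0)^T · [...] = (-1)·(-1.76) + (2)·(0.84) = 3.44.

Step 5 — scale by n: T² = 4 · 3.44 = 13.76.

T² ≈ 13.76


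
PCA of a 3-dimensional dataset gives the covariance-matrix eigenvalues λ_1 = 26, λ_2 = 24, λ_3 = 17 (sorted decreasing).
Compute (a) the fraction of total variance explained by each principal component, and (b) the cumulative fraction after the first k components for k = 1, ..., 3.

Step 1 — total variance = trace(Sigma) = Σ λ_i = 26 + 24 + 17 = 67.

Step 2 — fraction explained by component i = λ_i / Σ λ:
  PC1: 26/67 = 0.3881
  PC2: 24/67 = 0.3582
  PC3: 17/67 = 0.2537

Step 3 — cumulative fraction after k components = (λ_1 + ... + λ_k) / Σ λ:
  k = 1: 26/67 = 0.3881
  k = 2: (26 + 24)/67 = 50/67 = 0.7463
  k = 3: (26 + 24 + 17)/67 = 67/67 = 1

Summary (fraction, with percent):

explained: PC1 0.3881 (38.81%), PC2 0.3582 (35.82%), PC3 0.2537 (25.37%);  cumulative: 0.3881, 0.7463, 1


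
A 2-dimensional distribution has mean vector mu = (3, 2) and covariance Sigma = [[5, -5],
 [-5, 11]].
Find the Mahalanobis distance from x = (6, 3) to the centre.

Step 1 — centre the observation: (x - mu) = (3, 1).

Step 2 — invert Sigma. det(Sigma) = 5·11 - (-5)² = 30.
  Sigma^{-1} = (1/det) · [[d, -b], [-b, a]] = [[0.3667, 0.1667],
 [0.1667, 0.1667]].

Step 3 — form the quadratic (x - mu)^T · Sigma^{-1} · (x - mu):
  Sigma^{-1} · (x - mu) = (1.2667, 0.6667).
  (x - mu)^T · [Sigma^{-1} · (x - mu)] = (3)·(1.2667) + (1)·(0.6667) = 4.4667.

Step 4 — take square root: d = √(4.4667) ≈ 2.1134.

d(x, mu) = √(4.4667) ≈ 2.1134


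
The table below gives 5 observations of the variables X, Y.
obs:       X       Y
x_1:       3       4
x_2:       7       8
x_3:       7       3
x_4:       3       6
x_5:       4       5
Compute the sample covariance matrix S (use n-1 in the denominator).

Step 1 — column means:
  mean(X) = (3 + 7 + 7 + 3 + 4) / 5 = 24/5 = 4.8
  mean(Y) = (4 + 8 + 3 + 6 + 5) / 5 = 26/5 = 5.2

Step 2 — sample covariance S[i,j] = (1/(n-1)) · Σ_k (x_{k,i} - mean_i) · (x_{k,j} - mean_j), with n-1 = 4.
  S[X,X] = ((-1.8)·(-1.8) + (2.2)·(2.2) + (2.2)·(2.2) + (-1.8)·(-1.8) + (-0.8)·(-0.8)) / 4 = 16.8/4 = 4.2
  S[X,Y] = ((-1.8)·(-1.2) + (2.2)·(2.8) + (2.2)·(-2.2) + (-1.8)·(0.8) + (-0.8)·(-0.2)) / 4 = 2.2/4 = 0.55
  S[Y,Y] = ((-1.2)·(-1.2) + (2.8)·(2.8) + (-2.2)·(-2.2) + (0.8)·(0.8) + (-0.2)·(-0.2)) / 4 = 14.8/4 = 3.7

S is symmetric (S[j,i] = S[i,j]). Assembling:

S = [[4.2, 0.55],
 [0.55, 3.7]]


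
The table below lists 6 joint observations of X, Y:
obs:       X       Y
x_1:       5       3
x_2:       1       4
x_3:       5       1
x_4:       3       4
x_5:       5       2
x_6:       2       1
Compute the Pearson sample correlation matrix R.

Step 1 — column means:
  mean(X) = (5 + 1 + 5 + 3 + 5 + 2) / 6 = 21/6 = 3.5
  mean(Y) = (3 + 4 + 1 + 4 + 2 + 1) / 6 = 15/6 = 2.5

Step 2 — sample variances and covariances s[i,j] = (1/(n-1)) · Σ_k (x_{k,i} - mean_i) · (x_{k,j} - mean_j), with n-1 = 5:
  s[X,X] = ((1.5)·(1.5) + (-2.5)·(-2.5) + (1.5)·(1.5) + (-0.5)·(-0.5) + (1.5)·(1.5) + (-1.5)·(-1.5)) / 5 = 15.5/5 = 3.1
  s[X,Y] = ((1.5)·(0.5) + (-2.5)·(1.5) + (1.5)·(-1.5) + (-0.5)·(1.5) + (1.5)·(-0.5) + (-1.5)·(-1.5)) / 5 = -4.5/5 = -0.9
  s[Y,Y] = ((0.5)·(0.5) + (1.5)·(1.5) + (-1.5)·(-1.5) + (1.5)·(1.5) + (-0.5)·(-0.5) + (-1.5)·(-1.5)) / 5 = 9.5/5 = 1.9
  Sample standard deviations s_i = √(s[i,i]):
  s(X) = √(3.1) = 1.7607
  s(Y) = √(1.9) = 1.3784

Step 3 — r_{ij} = s_{ij} / (s_i · s_j):
  r[X,X] = 1 (diagonal).
  r[X,Y] = -0.9 / (1.7607 · 1.3784) = -0.9 / 2.4269 = -0.3708
  r[Y,Y] = 1 (diagonal).

R is symmetric with unit diagonal. Assembling:

R = [[1, -0.3708],
 [-0.3708, 1]]


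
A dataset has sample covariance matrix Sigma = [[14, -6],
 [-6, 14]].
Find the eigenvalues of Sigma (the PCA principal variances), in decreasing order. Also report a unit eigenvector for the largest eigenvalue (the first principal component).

Step 1 — characteristic polynomial of 2×2 Sigma:
  det(Sigma - λI) = λ² - trace · λ + det = 0.
  trace = 14 + 14 = 28, det = 14·14 - (-6)² = 160.
Step 2 — discriminant:
  Δ = trace² - 4·det = 784 - 640 = 144.
Step 3 — eigenvalues:
  λ = (trace ± √Δ)/2 = (28 ± 12)/2,
  λ_1 = 20,  λ_2 = 8.

Step 4 — unit eigenvector for λ_1: solve (Sigma - λ_1 I)v = 0. First row:
  (14 - 20)·v_x + (-6)·v_y = 0, i.e. (-6)·v_x + (-6)·v_y = 0,
  so v ∝ (b, λ_1 - a) = (-6, 6); multiply by -1 so the first entry is positive: u = (6, -6).
  ||u|| = √((6)² + (-6)²) = √(72) ≈ 8.4853,
  v_1 = u/||u|| ≈ (0.7071, -0.7071) (||v_1|| = 1).

λ_1 = 20,  λ_2 = 8;  v_1 ≈ (0.7071, -0.7071)


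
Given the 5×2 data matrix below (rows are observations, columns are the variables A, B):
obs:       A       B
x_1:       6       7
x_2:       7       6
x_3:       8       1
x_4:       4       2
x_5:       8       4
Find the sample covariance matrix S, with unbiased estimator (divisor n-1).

Step 1 — column means:
  mean(A) = (6 + 7 + 8 + 4 + 8) / 5 = 33/5 = 6.6
  mean(B) = (7 + 6 + 1 + 2 + 4) / 5 = 20/5 = 4

Step 2 — sample covariance S[i,j] = (1/(n-1)) · Σ_k (x_{k,i} - mean_i) · (x_{k,j} - mean_j), with n-1 = 4.
  S[A,A] = ((-0.6)·(-0.6) + (0.4)·(0.4) + (1.4)·(1.4) + (-2.6)·(-2.6) + (1.4)·(1.4)) / 4 = 11.2/4 = 2.8
  S[A,B] = ((-0.6)·(3) + (0.4)·(2) + (1.4)·(-3) + (-2.6)·(-2) + (1.4)·(0)) / 4 = 0/4 = 0
  S[B,B] = ((3)·(3) + (2)·(2) + (-3)·(-3) + (-2)·(-2) + (0)·(0)) / 4 = 26/4 = 6.5

S is symmetric (S[j,i] = S[i,j]). Assembling:

S = [[2.8, 0],
 [0, 6.5]]


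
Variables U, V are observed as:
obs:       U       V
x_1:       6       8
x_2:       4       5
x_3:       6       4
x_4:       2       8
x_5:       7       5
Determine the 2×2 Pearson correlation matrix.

Step 1 — column means:
  mean(U) = (6 + 4 + 6 + 2 + 7) / 5 = 25/5 = 5
  mean(V) = (8 + 5 + 4 + 8 + 5) / 5 = 30/5 = 6

Step 2 — sample variances and covariances s[i,j] = (1/(n-1)) · Σ_k (x_{k,i} - mean_i) · (x_{k,j} - mean_j), with n-1 = 4:
  s[U,U] = ((1)·(1) + (-1)·(-1) + (1)·(1) + (-3)·(-3) + (2)·(2)) / 4 = 16/4 = 4
  s[U,V] = ((1)·(2) + (-1)·(-1) + (1)·(-2) + (-3)·(2) + (2)·(-1)) / 4 = -7/4 = -1.75
  s[V,V] = ((2)·(2) + (-1)·(-1) + (-2)·(-2) + (2)·(2) + (-1)·(-1)) / 4 = 14/4 = 3.5
  Sample standard deviations s_i = √(s[i,i]):
  s(U) = √(4) = 2
  s(V) = √(3.5) = 1.8708

Step 3 — r_{ij} = s_{ij} / (s_i · s_j):
  r[U,U] = 1 (diagonal).
  r[U,V] = -1.75 / (2 · 1.8708) = -1.75 / 3.7417 = -0.4677
  r[V,V] = 1 (diagonal).

R is symmetric with unit diagonal. Assembling:

R = [[1, -0.4677],
 [-0.4677, 1]]


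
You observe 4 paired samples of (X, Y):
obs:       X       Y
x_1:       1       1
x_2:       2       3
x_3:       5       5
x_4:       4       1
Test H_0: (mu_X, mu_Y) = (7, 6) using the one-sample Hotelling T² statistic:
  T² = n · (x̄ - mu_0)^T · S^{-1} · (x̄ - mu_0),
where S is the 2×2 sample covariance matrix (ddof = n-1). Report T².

Step 1 — sample mean vector:
  mean(X) = (1 + 2 + 5 + 4) / 4 = 12/4 = 3
  mean(Y) = (1 + 3 + 5 + 1) / 4 = 10/4 = 2.5
  x̄ = (3, 2.5),  deviation x̄ - mu_0 = (3, 2.5) - (7, 6) = (-4, -3.5).

Step 2 — sample covariance matrix, S[i,j] = (1/(n-1)) · Σ_k (x_{k,i} - mean_i) · (x_{k,j} - mean_j), divisor n-1 = 3:
  S[X,X] = ((-2)·(-2) + (-1)·(-1) + (2)·(2) + (1)·(1)) / 3 = 10/3 = 3.3333
  S[X,Y] = ((-2)·(-1.5) + (-1)·(0.5) + (2)·(2.5) + (1)·(-1.5)) / 3 = 6/3 = 2
  S[Y,Y] = ((-1.5)·(-1.5) + (0.5)·(0.5) + (2.5)·(2.5) + (-1.5)·(-1.5)) / 3 = 11/3 = 3.6667
  S = [[3.3333, 2],
 [2, 3.6667]].

Step 3 — invert S. det(S) = 3.3333·3.6667 - (2)² = 8.2222.
  S^{-1} = (1/det) · [[d, -b], [-b, a]] = [[0.4459, -0.2432],
 [-0.2432, 0.4054]].

Step 4 — quadratic form (x̄ - mu_0)^T · S^{-1} · (x̄ - mu_0):
  S^{-1} · (x̄ - mu_0) = (-0.9324, -0.4459),
  (x̄ - mu_0)^T · [...] = (-4)·(-0.9324) + (-3.5)·(-0.4459) = 5.2905.

Step 5 — scale by n: T² = 4 · 5.2905 = 21.1622.

T² ≈ 21.1622


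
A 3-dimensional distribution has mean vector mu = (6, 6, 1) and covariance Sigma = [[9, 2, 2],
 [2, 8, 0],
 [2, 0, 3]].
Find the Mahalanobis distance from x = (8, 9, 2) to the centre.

Step 1 — centre the observation: (x - mu) = (2, 3, 1).

Step 2 — invert Sigma (cofactor / det for 3×3, or solve directly):
  Sigma^{-1} = [[0.1395, -0.0349, -0.093],
 [-0.0349, 0.1337, 0.0233],
 [-0.093, 0.0233, 0.3953]].

Step 3 — form the quadratic (x - mu)^T · Sigma^{-1} · (x - mu):
  Sigma^{-1} · (x - mu) = (0.0814, 0.3547, 0.2791).
  (x - mu)^T · [Sigma^{-1} · (x - mu)] = (2)·(0.0814) + (3)·(0.3547) + (1)·(0.2791) = 1.5058.

Step 4 — take square root: d = √(1.5058) ≈ 1.2271.

d(x, mu) = √(1.5058) ≈ 1.2271


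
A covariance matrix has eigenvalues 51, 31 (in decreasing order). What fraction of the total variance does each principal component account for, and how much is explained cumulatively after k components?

Step 1 — total variance = trace(Sigma) = Σ λ_i = 51 + 31 = 82.

Step 2 — fraction explained by component i = λ_i / Σ λ:
  PC1: 51/82 = 0.622
  PC2: 31/82 = 0.378

Step 3 — cumulative fraction after k components = (λ_1 + ... + λ_k) / Σ λ:
  k = 1: 51/82 = 0.622
  k = 2: (51 + 31)/82 = 82/82 = 1

Summary (fraction, with percent):

explained: PC1 0.622 (62.2%), PC2 0.378 (37.8%);  cumulative: 0.622, 1


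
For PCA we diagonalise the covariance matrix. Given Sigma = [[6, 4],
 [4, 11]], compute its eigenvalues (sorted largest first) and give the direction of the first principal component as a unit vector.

Step 1 — characteristic polynomial of 2×2 Sigma:
  det(Sigma - λI) = λ² - trace · λ + det = 0.
  trace = 6 + 11 = 17, det = 6·11 - (4)² = 50.
Step 2 — discriminant:
  Δ = trace² - 4·det = 289 - 200 = 89.
Step 3 — eigenvalues:
  λ = (trace ± √Δ)/2 = (17 ± 9.434)/2,
  λ_1 = 13.217,  λ_2 = 3.783.

Step 4 — unit eigenvector for λ_1: solve (Sigma - λ_1 I)v = 0. First row:
  (6 - 13.217)·v_x + (4)·v_y = 0, i.e. (-7.217)·v_x + (4)·v_y = 0,
  so v ∝ (b, λ_1 - a) = (4, 7.217) = u.
  ||u|| = √((4)² + (7.217)²) = √(68.085) ≈ 8.2514,
  v_1 = u/||u|| ≈ (0.4848, 0.8746) (||v_1|| = 1).

λ_1 = 13.217,  λ_2 = 3.783;  v_1 ≈ (0.4848, 0.8746)


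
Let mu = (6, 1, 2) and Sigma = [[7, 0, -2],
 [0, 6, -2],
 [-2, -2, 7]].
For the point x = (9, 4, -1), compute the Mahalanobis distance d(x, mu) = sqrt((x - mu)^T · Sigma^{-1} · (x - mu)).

Step 1 — centre the observation: (x - mu) = (3, 3, -3).

Step 2 — invert Sigma (cofactor / det for 3×3, or solve directly):
  Sigma^{-1} = [[0.157, 0.0165, 0.0496],
 [0.0165, 0.186, 0.0579],
 [0.0496, 0.0579, 0.1736]].

Step 3 — form the quadratic (x - mu)^T · Sigma^{-1} · (x - mu):
  Sigma^{-1} · (x - mu) = (0.3719, 0.4339, -0.1983).
  (x - mu)^T · [Sigma^{-1} · (x - mu)] = (3)·(0.3719) + (3)·(0.4339) + (-3)·(-0.1983) = 3.0124.

Step 4 — take square root: d = √(3.0124) ≈ 1.7356.

d(x, mu) = √(3.0124) ≈ 1.7356


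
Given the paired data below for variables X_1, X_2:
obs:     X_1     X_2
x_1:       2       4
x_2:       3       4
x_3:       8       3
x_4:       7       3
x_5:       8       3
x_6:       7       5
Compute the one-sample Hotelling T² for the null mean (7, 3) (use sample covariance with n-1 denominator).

Step 1 — sample mean vector:
  mean(X_1) = (2 + 3 + 8 + 7 + 8 + 7) / 6 = 35/6 = 5.8333
  mean(X_2) = (4 + 4 + 3 + 3 + 3 + 5) / 6 = 22/6 = 3.6667
  x̄ = (5.8333, 3.6667),  deviation x̄ - mu_0 = (5.8333, 3.6667) - (7, 3) = (-1.1667, 0.6667).

Step 2 — sample covariance matrix, S[i,j] = (1/(n-1)) · Σ_k (x_{k,i} - mean_i) · (x_{k,j} - mean_j), divisor n-1 = 5:
  S[X_1,X_1] = ((-3.8333)·(-3.8333) + (-2.8333)·(-2.8333) + (2.1667)·(2.1667) + (1.1667)·(1.1667) + (2.1667)·(2.1667) + (1.1667)·(1.1667)) / 5 = 34.8333/5 = 6.9667
  S[X_1,X_2] = ((-3.8333)·(0.3333) + (-2.8333)·(0.3333) + (2.1667)·(-0.6667) + (1.1667)·(-0.6667) + (2.1667)·(-0.6667) + (1.1667)·(1.3333)) / 5 = -4.3333/5 = -0.8667
  S[X_2,X_2] = ((0.3333)·(0.3333) + (0.3333)·(0.3333) + (-0.6667)·(-0.6667) + (-0.6667)·(-0.6667) + (-0.6667)·(-0.6667) + (1.3333)·(1.3333)) / 5 = 3.3333/5 = 0.6667
  S = [[6.9667, -0.8667],
 [-0.8667, 0.6667]].

Step 3 — invert S. det(S) = 6.9667·0.6667 - (-0.8667)² = 3.8933.
  S^{-1} = (1/det) · [[d, -b], [-b, a]] = [[0.1712, 0.2226],
 [0.2226, 1.7894]].

Step 4 — quadratic form (x̄ - mu_0)^T · S^{-1} · (x̄ - mu_0):
  S^{-1} · (x̄ - mu_0) = (-0.0514, 0.9332),
  (x̄ - mu_0)^T · [...] = (-1.1667)·(-0.0514) + (0.6667)·(0.9332) = 0.6821.

Step 5 — scale by n: T² = 6 · 0.6821 = 4.0925.

T² ≈ 4.0925


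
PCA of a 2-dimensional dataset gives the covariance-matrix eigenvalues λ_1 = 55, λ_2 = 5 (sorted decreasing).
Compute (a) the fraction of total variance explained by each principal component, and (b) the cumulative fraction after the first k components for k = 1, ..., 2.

Step 1 — total variance = trace(Sigma) = Σ λ_i = 55 + 5 = 60.

Step 2 — fraction explained by component i = λ_i / Σ λ:
  PC1: 55/60 = 0.9167
  PC2: 5/60 = 0.0833

Step 3 — cumulative fraction after k components = (λ_1 + ... + λ_k) / Σ λ:
  k = 1: 55/60 = 0.9167
  k = 2: (55 + 5)/60 = 60/60 = 1

Summary (fraction, with percent):

explained: PC1 0.9167 (91.67%), PC2 0.0833 (8.33%);  cumulative: 0.9167, 1


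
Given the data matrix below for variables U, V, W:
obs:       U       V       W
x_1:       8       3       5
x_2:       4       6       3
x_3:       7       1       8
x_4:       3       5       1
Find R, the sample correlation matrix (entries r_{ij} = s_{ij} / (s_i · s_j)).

Step 1 — column means:
  mean(U) = (8 + 4 + 7 + 3) / 4 = 22/4 = 5.5
  mean(V) = (3 + 6 + 1 + 5) / 4 = 15/4 = 3.75
  mean(W) = (5 + 3 + 8 + 1) / 4 = 17/4 = 4.25

Step 2 — sample variances and covariances s[i,j] = (1/(n-1)) · Σ_k (x_{k,i} - mean_i) · (x_{k,j} - mean_j), with n-1 = 3:
  s[U,U] = ((2.5)·(2.5) + (-1.5)·(-1.5) + (1.5)·(1.5) + (-2.5)·(-2.5)) / 3 = 17/3 = 5.6667
  s[U,V] = ((2.5)·(-0.75) + (-1.5)·(2.25) + (1.5)·(-2.75) + (-2.5)·(1.25)) / 3 = -12.5/3 = -4.1667
  s[U,W] = ((2.5)·(0.75) + (-1.5)·(-1.25) + (1.5)·(3.75) + (-2.5)·(-3.25)) / 3 = 17.5/3 = 5.8333
  s[V,V] = ((-0.75)·(-0.75) + (2.25)·(2.25) + (-2.75)·(-2.75) + (1.25)·(1.25)) / 3 = 14.75/3 = 4.9167
  s[V,W] = ((-0.75)·(0.75) + (2.25)·(-1.25) + (-2.75)·(3.75) + (1.25)·(-3.25)) / 3 = -17.75/3 = -5.9167
  s[W,W] = ((0.75)·(0.75) + (-1.25)·(-1.25) + (3.75)·(3.75) + (-3.25)·(-3.25)) / 3 = 26.75/3 = 8.9167
  Sample standard deviations s_i = √(s[i,i]):
  s(U) = √(5.6667) = 2.3805
  s(V) = √(4.9167) = 2.2174
  s(W) = √(8.9167) = 2.9861

Step 3 — r_{ij} = s_{ij} / (s_i · s_j):
  r[U,U] = 1 (diagonal).
  r[U,V] = -4.1667 / (2.3805 · 2.2174) = -4.1667 / 5.2784 = -0.7894
  r[U,W] = 5.8333 / (2.3805 · 2.9861) = 5.8333 / 7.1083 = 0.8206
  r[V,V] = 1 (diagonal).
  r[V,W] = -5.9167 / (2.2174 · 2.9861) = -5.9167 / 6.6212 = -0.8936
  r[W,W] = 1 (diagonal).

R is symmetric with unit diagonal. Assembling:

R = [[1, -0.7894, 0.8206],
 [-0.7894, 1, -0.8936],
 [0.8206, -0.8936, 1]]


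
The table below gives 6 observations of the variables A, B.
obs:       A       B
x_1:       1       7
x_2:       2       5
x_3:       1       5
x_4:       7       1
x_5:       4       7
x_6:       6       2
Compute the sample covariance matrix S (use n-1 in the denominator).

Step 1 — column means:
  mean(A) = (1 + 2 + 1 + 7 + 4 + 6) / 6 = 21/6 = 3.5
  mean(B) = (7 + 5 + 5 + 1 + 7 + 2) / 6 = 27/6 = 4.5

Step 2 — sample covariance S[i,j] = (1/(n-1)) · Σ_k (x_{k,i} - mean_i) · (x_{k,j} - mean_j), with n-1 = 5.
  S[A,A] = ((-2.5)·(-2.5) + (-1.5)·(-1.5) + (-2.5)·(-2.5) + (3.5)·(3.5) + (0.5)·(0.5) + (2.5)·(2.5)) / 5 = 33.5/5 = 6.7
  S[A,B] = ((-2.5)·(2.5) + (-1.5)·(0.5) + (-2.5)·(0.5) + (3.5)·(-3.5) + (0.5)·(2.5) + (2.5)·(-2.5)) / 5 = -25.5/5 = -5.1
  S[B,B] = ((2.5)·(2.5) + (0.5)·(0.5) + (0.5)·(0.5) + (-3.5)·(-3.5) + (2.5)·(2.5) + (-2.5)·(-2.5)) / 5 = 31.5/5 = 6.3

S is symmetric (S[j,i] = S[i,j]). Assembling:

S = [[6.7, -5.1],
 [-5.1, 6.3]]


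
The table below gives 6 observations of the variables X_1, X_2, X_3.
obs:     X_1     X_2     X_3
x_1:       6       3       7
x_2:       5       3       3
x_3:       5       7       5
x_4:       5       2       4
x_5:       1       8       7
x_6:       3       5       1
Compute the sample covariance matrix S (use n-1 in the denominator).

Step 1 — column means:
  mean(X_1) = (6 + 5 + 5 + 5 + 1 + 3) / 6 = 25/6 = 4.1667
  mean(X_2) = (3 + 3 + 7 + 2 + 8 + 5) / 6 = 28/6 = 4.6667
  mean(X_3) = (7 + 3 + 5 + 4 + 7 + 1) / 6 = 27/6 = 4.5

Step 2 — sample covariance S[i,j] = (1/(n-1)) · Σ_k (x_{k,i} - mean_i) · (x_{k,j} - mean_j), with n-1 = 5.
  S[X_1,X_1] = ((1.8333)·(1.8333) + (0.8333)·(0.8333) + (0.8333)·(0.8333) + (0.8333)·(0.8333) + (-3.1667)·(-3.1667) + (-1.1667)·(-1.1667)) / 5 = 16.8333/5 = 3.3667
  S[X_1,X_2] = ((1.8333)·(-1.6667) + (0.8333)·(-1.6667) + (0.8333)·(2.3333) + (0.8333)·(-2.6667) + (-3.1667)·(3.3333) + (-1.1667)·(0.3333)) / 5 = -15.6667/5 = -3.1333
  S[X_1,X_3] = ((1.8333)·(2.5) + (0.8333)·(-1.5) + (0.8333)·(0.5) + (0.8333)·(-0.5) + (-3.1667)·(2.5) + (-1.1667)·(-3.5)) / 5 = -0.5/5 = -0.1
  S[X_2,X_2] = ((-1.6667)·(-1.6667) + (-1.6667)·(-1.6667) + (2.3333)·(2.3333) + (-2.6667)·(-2.6667) + (3.3333)·(3.3333) + (0.3333)·(0.3333)) / 5 = 29.3333/5 = 5.8667
  S[X_2,X_3] = ((-1.6667)·(2.5) + (-1.6667)·(-1.5) + (2.3333)·(0.5) + (-2.6667)·(-0.5) + (3.3333)·(2.5) + (0.3333)·(-3.5)) / 5 = 8/5 = 1.6
  S[X_3,X_3] = ((2.5)·(2.5) + (-1.5)·(-1.5) + (0.5)·(0.5) + (-0.5)·(-0.5) + (2.5)·(2.5) + (-3.5)·(-3.5)) / 5 = 27.5/5 = 5.5

S is symmetric (S[j,i] = S[i,j]). Assembling:

S = [[3.3667, -3.1333, -0.1],
 [-3.1333, 5.8667, 1.6],
 [-0.1, 1.6, 5.5]]


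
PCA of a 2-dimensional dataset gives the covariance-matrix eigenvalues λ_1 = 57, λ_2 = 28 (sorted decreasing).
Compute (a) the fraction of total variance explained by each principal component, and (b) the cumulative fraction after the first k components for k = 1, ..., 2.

Step 1 — total variance = trace(Sigma) = Σ λ_i = 57 + 28 = 85.

Step 2 — fraction explained by component i = λ_i / Σ λ:
  PC1: 57/85 = 0.6706
  PC2: 28/85 = 0.3294

Step 3 — cumulative fraction after k components = (λ_1 + ... + λ_k) / Σ λ:
  k = 1: 57/85 = 0.6706
  k = 2: (57 + 28)/85 = 85/85 = 1

Summary (fraction, with percent):

explained: PC1 0.6706 (67.06%), PC2 0.3294 (32.94%);  cumulative: 0.6706, 1


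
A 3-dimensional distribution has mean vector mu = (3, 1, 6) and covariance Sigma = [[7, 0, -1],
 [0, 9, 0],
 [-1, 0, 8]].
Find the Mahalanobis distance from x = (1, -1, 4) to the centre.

Step 1 — centre the observation: (x - mu) = (-2, -2, -2).

Step 2 — invert Sigma (cofactor / det for 3×3, or solve directly):
  Sigma^{-1} = [[0.1455, 0, 0.0182],
 [0, 0.1111, 0],
 [0.0182, 0, 0.1273]].

Step 3 — form the quadratic (x - mu)^T · Sigma^{-1} · (x - mu):
  Sigma^{-1} · (x - mu) = (-0.3273, -0.2222, -0.2909).
  (x - mu)^T · [Sigma^{-1} · (x - mu)] = (-2)·(-0.3273) + (-2)·(-0.2222) + (-2)·(-0.2909) = 1.6808.

Step 4 — take square root: d = √(1.6808) ≈ 1.2965.

d(x, mu) = √(1.6808) ≈ 1.2965


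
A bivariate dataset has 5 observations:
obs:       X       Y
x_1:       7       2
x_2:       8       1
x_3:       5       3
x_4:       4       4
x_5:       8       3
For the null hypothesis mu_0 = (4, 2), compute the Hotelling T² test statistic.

Step 1 — sample mean vector:
  mean(X) = (7 + 8 + 5 + 4 + 8) / 5 = 32/5 = 6.4
  mean(Y) = (2 + 1 + 3 + 4 + 3) / 5 = 13/5 = 2.6
  x̄ = (6.4, 2.6),  deviation x̄ - mu_0 = (6.4, 2.6) - (4, 2) = (2.4, 0.6).

Step 2 — sample covariance matrix, S[i,j] = (1/(n-1)) · Σ_k (x_{k,i} - mean_i) · (x_{k,j} - mean_j), divisor n-1 = 4:
  S[X,X] = ((0.6)·(0.6) + (1.6)·(1.6) + (-1.4)·(-1.4) + (-2.4)·(-2.4) + (1.6)·(1.6)) / 4 = 13.2/4 = 3.3
  S[X,Y] = ((0.6)·(-0.6) + (1.6)·(-1.6) + (-1.4)·(0.4) + (-2.4)·(1.4) + (1.6)·(0.4)) / 4 = -6.2/4 = -1.55
  S[Y,Y] = ((-0.6)·(-0.6) + (-1.6)·(-1.6) + (0.4)·(0.4) + (1.4)·(1.4) + (0.4)·(0.4)) / 4 = 5.2/4 = 1.3
  S = [[3.3, -1.55],
 [-1.55, 1.3]].

Step 3 — invert S. det(S) = 3.3·1.3 - (-1.55)² = 1.8875.
  S^{-1} = (1/det) · [[d, -b], [-b, a]] = [[0.6887, 0.8212],
 [0.8212, 1.7483]].

Step 4 — quadratic form (x̄ - mu_0)^T · S^{-1} · (x̄ - mu_0):
  S^{-1} · (x̄ - mu_0) = (2.1457, 3.0199),
  (x̄ - mu_0)^T · [...] = (2.4)·(2.1457) + (0.6)·(3.0199) = 6.9616.

Step 5 — scale by n: T² = 5 · 6.9616 = 34.8079.

T² ≈ 34.8079


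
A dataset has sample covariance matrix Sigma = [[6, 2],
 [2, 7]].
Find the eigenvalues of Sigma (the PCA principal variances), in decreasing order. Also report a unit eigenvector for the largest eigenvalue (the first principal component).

Step 1 — characteristic polynomial of 2×2 Sigma:
  det(Sigma - λI) = λ² - trace · λ + det = 0.
  trace = 6 + 7 = 13, det = 6·7 - (2)² = 38.
Step 2 — discriminant:
  Δ = trace² - 4·det = 169 - 152 = 17.
Step 3 — eigenvalues:
  λ = (trace ± √Δ)/2 = (13 ± 4.1231)/2,
  λ_1 = 8.5616,  λ_2 = 4.4384.

Step 4 — unit eigenvector for λ_1: solve (Sigma - λ_1 I)v = 0. First row:
  (6 - 8.5616)·v_x + (2)·v_y = 0, i.e. (-2.5616)·v_x + (2)·v_y = 0,
  so v ∝ (b, λ_1 - a) = (2, 2.5616) = u.
  ||u|| = √((2)² + (2.5616)²) = √(10.5616) ≈ 3.2499,
  v_1 = u/||u|| ≈ (0.6154, 0.7882) (||v_1|| = 1).

λ_1 = 8.5616,  λ_2 = 4.4384;  v_1 ≈ (0.6154, 0.7882)


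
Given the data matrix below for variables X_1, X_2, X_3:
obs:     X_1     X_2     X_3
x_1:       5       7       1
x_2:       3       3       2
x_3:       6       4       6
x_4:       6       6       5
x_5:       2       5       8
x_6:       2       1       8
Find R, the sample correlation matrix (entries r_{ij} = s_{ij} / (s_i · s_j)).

Step 1 — column means:
  mean(X_1) = (5 + 3 + 6 + 6 + 2 + 2) / 6 = 24/6 = 4
  mean(X_2) = (7 + 3 + 4 + 6 + 5 + 1) / 6 = 26/6 = 4.3333
  mean(X_3) = (1 + 2 + 6 + 5 + 8 + 8) / 6 = 30/6 = 5

Step 2 — sample variances and covariances s[i,j] = (1/(n-1)) · Σ_k (x_{k,i} - mean_i) · (x_{k,j} - mean_j), with n-1 = 5:
  s[X_1,X_1] = ((1)·(1) + (-1)·(-1) + (2)·(2) + (2)·(2) + (-2)·(-2) + (-2)·(-2)) / 5 = 18/5 = 3.6
  s[X_1,X_2] = ((1)·(2.6667) + (-1)·(-1.3333) + (2)·(-0.3333) + (2)·(1.6667) + (-2)·(0.6667) + (-2)·(-3.3333)) / 5 = 12/5 = 2.4
  s[X_1,X_3] = ((1)·(-4) + (-1)·(-3) + (2)·(1) + (2)·(0) + (-2)·(3) + (-2)·(3)) / 5 = -11/5 = -2.2
  s[X_2,X_2] = ((2.6667)·(2.6667) + (-1.3333)·(-1.3333) + (-0.3333)·(-0.3333) + (1.6667)·(1.6667) + (0.6667)·(0.6667) + (-3.3333)·(-3.3333)) / 5 = 23.3333/5 = 4.6667
  s[X_2,X_3] = ((2.6667)·(-4) + (-1.3333)·(-3) + (-0.3333)·(1) + (1.6667)·(0) + (0.6667)·(3) + (-3.3333)·(3)) / 5 = -15/5 = -3
  s[X_3,X_3] = ((-4)·(-4) + (-3)·(-3) + (1)·(1) + (0)·(0) + (3)·(3) + (3)·(3)) / 5 = 44/5 = 8.8
  Sample standard deviations s_i = √(s[i,i]):
  s(X_1) = √(3.6) = 1.8974
  s(X_2) = √(4.6667) = 2.1602
  s(X_3) = √(8.8) = 2.9665

Step 3 — r_{ij} = s_{ij} / (s_i · s_j):
  r[X_1,X_1] = 1 (diagonal).
  r[X_1,X_2] = 2.4 / (1.8974 · 2.1602) = 2.4 / 4.0988 = 0.5855
  r[X_1,X_3] = -2.2 / (1.8974 · 2.9665) = -2.2 / 5.6285 = -0.3909
  r[X_2,X_2] = 1 (diagonal).
  r[X_2,X_3] = -3 / (2.1602 · 2.9665) = -3 / 6.4083 = -0.4681
  r[X_3,X_3] = 1 (diagonal).

R is symmetric with unit diagonal. Assembling:

R = [[1, 0.5855, -0.3909],
 [0.5855, 1, -0.4681],
 [-0.3909, -0.4681, 1]]


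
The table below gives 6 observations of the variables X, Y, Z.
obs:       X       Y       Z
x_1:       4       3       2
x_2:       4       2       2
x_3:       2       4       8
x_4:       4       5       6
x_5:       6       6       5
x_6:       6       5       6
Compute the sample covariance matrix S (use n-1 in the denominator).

Step 1 — column means:
  mean(X) = (4 + 4 + 2 + 4 + 6 + 6) / 6 = 26/6 = 4.3333
  mean(Y) = (3 + 2 + 4 + 5 + 6 + 5) / 6 = 25/6 = 4.1667
  mean(Z) = (2 + 2 + 8 + 6 + 5 + 6) / 6 = 29/6 = 4.8333

Step 2 — sample covariance S[i,j] = (1/(n-1)) · Σ_k (x_{k,i} - mean_i) · (x_{k,j} - mean_j), with n-1 = 5.
  S[X,X] = ((-0.3333)·(-0.3333) + (-0.3333)·(-0.3333) + (-2.3333)·(-2.3333) + (-0.3333)·(-0.3333) + (1.6667)·(1.6667) + (1.6667)·(1.6667)) / 5 = 11.3333/5 = 2.2667
  S[X,Y] = ((-0.3333)·(-1.1667) + (-0.3333)·(-2.1667) + (-2.3333)·(-0.1667) + (-0.3333)·(0.8333) + (1.6667)·(1.8333) + (1.6667)·(0.8333)) / 5 = 5.6667/5 = 1.1333
  S[X,Z] = ((-0.3333)·(-2.8333) + (-0.3333)·(-2.8333) + (-2.3333)·(3.1667) + (-0.3333)·(1.1667) + (1.6667)·(0.1667) + (1.6667)·(1.1667)) / 5 = -3.6667/5 = -0.7333
  S[Y,Y] = ((-1.1667)·(-1.1667) + (-2.1667)·(-2.1667) + (-0.1667)·(-0.1667) + (0.8333)·(0.8333) + (1.8333)·(1.8333) + (0.8333)·(0.8333)) / 5 = 10.8333/5 = 2.1667
  S[Y,Z] = ((-1.1667)·(-2.8333) + (-2.1667)·(-2.8333) + (-0.1667)·(3.1667) + (0.8333)·(1.1667) + (1.8333)·(0.1667) + (0.8333)·(1.1667)) / 5 = 11.1667/5 = 2.2333
  S[Z,Z] = ((-2.8333)·(-2.8333) + (-2.8333)·(-2.8333) + (3.1667)·(3.1667) + (1.1667)·(1.1667) + (0.1667)·(0.1667) + (1.1667)·(1.1667)) / 5 = 28.8333/5 = 5.7667

S is symmetric (S[j,i] = S[i,j]). Assembling:

S = [[2.2667, 1.1333, -0.7333],
 [1.1333, 2.1667, 2.2333],
 [-0.7333, 2.2333, 5.7667]]


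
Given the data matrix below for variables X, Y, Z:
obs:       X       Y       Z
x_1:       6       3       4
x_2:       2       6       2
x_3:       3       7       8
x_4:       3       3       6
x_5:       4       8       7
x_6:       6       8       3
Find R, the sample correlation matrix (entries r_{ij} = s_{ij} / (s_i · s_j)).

Step 1 — column means:
  mean(X) = (6 + 2 + 3 + 3 + 4 + 6) / 6 = 24/6 = 4
  mean(Y) = (3 + 6 + 7 + 3 + 8 + 8) / 6 = 35/6 = 5.8333
  mean(Z) = (4 + 2 + 8 + 6 + 7 + 3) / 6 = 30/6 = 5

Step 2 — sample variances and covariances s[i,j] = (1/(n-1)) · Σ_k (x_{k,i} - mean_i) · (x_{k,j} - mean_j), with n-1 = 5:
  s[X,X] = ((2)·(2) + (-2)·(-2) + (-1)·(-1) + (-1)·(-1) + (0)·(0) + (2)·(2)) / 5 = 14/5 = 2.8
  s[X,Y] = ((2)·(-2.8333) + (-2)·(0.1667) + (-1)·(1.1667) + (-1)·(-2.8333) + (0)·(2.1667) + (2)·(2.1667)) / 5 = 0/5 = 0
  s[X,Z] = ((2)·(-1) + (-2)·(-3) + (-1)·(3) + (-1)·(1) + (0)·(2) + (2)·(-2)) / 5 = -4/5 = -0.8
  s[Y,Y] = ((-2.8333)·(-2.8333) + (0.1667)·(0.1667) + (1.1667)·(1.1667) + (-2.8333)·(-2.8333) + (2.1667)·(2.1667) + (2.1667)·(2.1667)) / 5 = 26.8333/5 = 5.3667
  s[Y,Z] = ((-2.8333)·(-1) + (0.1667)·(-3) + (1.1667)·(3) + (-2.8333)·(1) + (2.1667)·(2) + (2.1667)·(-2)) / 5 = 3/5 = 0.6
  s[Z,Z] = ((-1)·(-1) + (-3)·(-3) + (3)·(3) + (1)·(1) + (2)·(2) + (-2)·(-2)) / 5 = 28/5 = 5.6
  Sample standard deviations s_i = √(s[i,i]):
  s(X) = √(2.8) = 1.6733
  s(Y) = √(5.3667) = 2.3166
  s(Z) = √(5.6) = 2.3664

Step 3 — r_{ij} = s_{ij} / (s_i · s_j):
  r[X,X] = 1 (diagonal).
  r[X,Y] = 0 / (1.6733 · 2.3166) = 0 / 3.8764 = 0
  r[X,Z] = -0.8 / (1.6733 · 2.3664) = -0.8 / 3.9598 = -0.202
  r[Y,Y] = 1 (diagonal).
  r[Y,Z] = 0.6 / (2.3166 · 2.3664) = 0.6 / 5.4821 = 0.1094
  r[Z,Z] = 1 (diagonal).

R is symmetric with unit diagonal. Assembling:

R = [[1, 0, -0.202],
 [0, 1, 0.1094],
 [-0.202, 0.1094, 1]]


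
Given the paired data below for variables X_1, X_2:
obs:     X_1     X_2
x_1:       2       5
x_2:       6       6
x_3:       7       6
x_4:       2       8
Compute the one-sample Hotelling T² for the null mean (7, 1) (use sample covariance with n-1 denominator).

Step 1 — sample mean vector:
  mean(X_1) = (2 + 6 + 7 + 2) / 4 = 17/4 = 4.25
  mean(X_2) = (5 + 6 + 6 + 8) / 4 = 25/4 = 6.25
  x̄ = (4.25, 6.25),  deviation x̄ - mu_0 = (4.25, 6.25) - (7, 1) = (-2.75, 5.25).

Step 2 — sample covariance matrix, S[i,j] = (1/(n-1)) · Σ_k (x_{k,i} - mean_i) · (x_{k,j} - mean_j), divisor n-1 = 3:
  S[X_1,X_1] = ((-2.25)·(-2.25) + (1.75)·(1.75) + (2.75)·(2.75) + (-2.25)·(-2.25)) / 3 = 20.75/3 = 6.9167
  S[X_1,X_2] = ((-2.25)·(-1.25) + (1.75)·(-0.25) + (2.75)·(-0.25) + (-2.25)·(1.75)) / 3 = -2.25/3 = -0.75
  S[X_2,X_2] = ((-1.25)·(-1.25) + (-0.25)·(-0.25) + (-0.25)·(-0.25) + (1.75)·(1.75)) / 3 = 4.75/3 = 1.5833
  S = [[6.9167, -0.75],
 [-0.75, 1.5833]].

Step 3 — invert S. det(S) = 6.9167·1.5833 - (-0.75)² = 10.3889.
  S^{-1} = (1/det) · [[d, -b], [-b, a]] = [[0.1524, 0.0722],
 [0.0722, 0.6658]].

Step 4 — quadratic form (x̄ - mu_0)^T · S^{-1} · (x̄ - mu_0):
  S^{-1} · (x̄ - mu_0) = (-0.0401, 3.2968),
  (x̄ - mu_0)^T · [...] = (-2.75)·(-0.0401) + (5.25)·(3.2968) = 17.4184.

Step 5 — scale by n: T² = 4 · 17.4184 = 69.6738.

T² ≈ 69.6738


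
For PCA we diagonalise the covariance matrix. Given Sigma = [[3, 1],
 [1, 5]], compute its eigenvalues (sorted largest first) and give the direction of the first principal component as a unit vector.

Step 1 — characteristic polynomial of 2×2 Sigma:
  det(Sigma - λI) = λ² - trace · λ + det = 0.
  trace = 3 + 5 = 8, det = 3·5 - (1)² = 14.
Step 2 — discriminant:
  Δ = trace² - 4·det = 64 - 56 = 8.
Step 3 — eigenvalues:
  λ = (trace ± √Δ)/2 = (8 ± 2.8284)/2,
  λ_1 = 5.4142,  λ_2 = 2.5858.

Step 4 — unit eigenvector for λ_1: solve (Sigma - λ_1 I)v = 0. First row:
  (3 - 5.4142)·v_x + (1)·v_y = 0, i.e. (-2.4142)·v_x + (1)·v_y = 0,
  so v ∝ (b, λ_1 - a) = (1, 2.4142) = u.
  ||u|| = √((1)² + (2.4142)²) = √(6.8284) ≈ 2.6131,
  v_1 = u/||u|| ≈ (0.3827, 0.9239) (||v_1|| = 1).

λ_1 = 5.4142,  λ_2 = 2.5858;  v_1 ≈ (0.3827, 0.9239)


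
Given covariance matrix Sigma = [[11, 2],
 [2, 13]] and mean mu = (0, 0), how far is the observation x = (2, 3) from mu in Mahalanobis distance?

Step 1 — centre the observation: (x - mu) = (2, 3).

Step 2 — invert Sigma. det(Sigma) = 11·13 - (2)² = 139.
  Sigma^{-1} = (1/det) · [[d, -b], [-b, a]] = [[0.0935, -0.0144],
 [-0.0144, 0.0791]].

Step 3 — form the quadratic (x - mu)^T · Sigma^{-1} · (x - mu):
  Sigma^{-1} · (x - mu) = (0.1439, 0.2086).
  (x - mu)^T · [Sigma^{-1} · (x - mu)] = (2)·(0.1439) + (3)·(0.2086) = 0.9137.

Step 4 — take square root: d = √(0.9137) ≈ 0.9559.

d(x, mu) = √(0.9137) ≈ 0.9559


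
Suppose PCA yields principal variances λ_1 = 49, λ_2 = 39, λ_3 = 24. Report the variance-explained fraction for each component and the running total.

Step 1 — total variance = trace(Sigma) = Σ λ_i = 49 + 39 + 24 = 112.

Step 2 — fraction explained by component i = λ_i / Σ λ:
  PC1: 49/112 = 0.4375
  PC2: 39/112 = 0.3482
  PC3: 24/112 = 0.2143

Step 3 — cumulative fraction after k components = (λ_1 + ... + λ_k) / Σ λ:
  k = 1: 49/112 = 0.4375
  k = 2: (49 + 39)/112 = 88/112 = 0.7857
  k = 3: (49 + 39 + 24)/112 = 112/112 = 1

Summary (fraction, with percent):

explained: PC1 0.4375 (43.75%), PC2 0.3482 (34.82%), PC3 0.2143 (21.43%);  cumulative: 0.4375, 0.7857, 1


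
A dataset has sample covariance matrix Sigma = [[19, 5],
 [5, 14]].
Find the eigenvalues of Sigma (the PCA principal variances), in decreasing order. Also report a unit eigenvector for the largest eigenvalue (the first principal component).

Step 1 — characteristic polynomial of 2×2 Sigma:
  det(Sigma - λI) = λ² - trace · λ + det = 0.
  trace = 19 + 14 = 33, det = 19·14 - (5)² = 241.
Step 2 — discriminant:
  Δ = trace² - 4·det = 1089 - 964 = 125.
Step 3 — eigenvalues:
  λ = (trace ± √Δ)/2 = (33 ± 11.1803)/2,
  λ_1 = 22.0902,  λ_2 = 10.9098.

Step 4 — unit eigenvector for λ_1: solve (Sigma - λ_1 I)v = 0. First row:
  (19 - 22.0902)·v_x + (5)·v_y = 0, i.e. (-3.0902)·v_x + (5)·v_y = 0,
  so v ∝ (b, λ_1 - a) = (5, 3.0902) = u.
  ||u|| = √((5)² + (3.0902)²) = √(34.5492) ≈ 5.8779,
  v_1 = u/||u|| ≈ (0.8507, 0.5257) (||v_1|| = 1).

λ_1 = 22.0902,  λ_2 = 10.9098;  v_1 ≈ (0.8507, 0.5257)


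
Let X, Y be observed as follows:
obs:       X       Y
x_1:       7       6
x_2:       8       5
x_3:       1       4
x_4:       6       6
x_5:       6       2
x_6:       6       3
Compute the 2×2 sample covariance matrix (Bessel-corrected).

Step 1 — column means:
  mean(X) = (7 + 8 + 1 + 6 + 6 + 6) / 6 = 34/6 = 5.6667
  mean(Y) = (6 + 5 + 4 + 6 + 2 + 3) / 6 = 26/6 = 4.3333

Step 2 — sample covariance S[i,j] = (1/(n-1)) · Σ_k (x_{k,i} - mean_i) · (x_{k,j} - mean_j), with n-1 = 5.
  S[X,X] = ((1.3333)·(1.3333) + (2.3333)·(2.3333) + (-4.6667)·(-4.6667) + (0.3333)·(0.3333) + (0.3333)·(0.3333) + (0.3333)·(0.3333)) / 5 = 29.3333/5 = 5.8667
  S[X,Y] = ((1.3333)·(1.6667) + (2.3333)·(0.6667) + (-4.6667)·(-0.3333) + (0.3333)·(1.6667) + (0.3333)·(-2.3333) + (0.3333)·(-1.3333)) / 5 = 4.6667/5 = 0.9333
  S[Y,Y] = ((1.6667)·(1.6667) + (0.6667)·(0.6667) + (-0.3333)·(-0.3333) + (1.6667)·(1.6667) + (-2.3333)·(-2.3333) + (-1.3333)·(-1.3333)) / 5 = 13.3333/5 = 2.6667

S is symmetric (S[j,i] = S[i,j]). Assembling:

S = [[5.8667, 0.9333],
 [0.9333, 2.6667]]


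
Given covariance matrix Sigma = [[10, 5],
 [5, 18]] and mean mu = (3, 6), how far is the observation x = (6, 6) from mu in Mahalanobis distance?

Step 1 — centre the observation: (x - mu) = (3, 0).

Step 2 — invert Sigma. det(Sigma) = 10·18 - (5)² = 155.
  Sigma^{-1} = (1/det) · [[d, -b], [-b, a]] = [[0.1161, -0.0323],
 [-0.0323, 0.0645]].

Step 3 — form the quadratic (x - mu)^T · Sigma^{-1} · (x - mu):
  Sigma^{-1} · (x - mu) = (0.3484, -0.0968).
  (x - mu)^T · [Sigma^{-1} · (x - mu)] = (3)·(0.3484) + (0)·(-0.0968) = 1.0452.

Step 4 — take square root: d = √(1.0452) ≈ 1.0223.

d(x, mu) = √(1.0452) ≈ 1.0223
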